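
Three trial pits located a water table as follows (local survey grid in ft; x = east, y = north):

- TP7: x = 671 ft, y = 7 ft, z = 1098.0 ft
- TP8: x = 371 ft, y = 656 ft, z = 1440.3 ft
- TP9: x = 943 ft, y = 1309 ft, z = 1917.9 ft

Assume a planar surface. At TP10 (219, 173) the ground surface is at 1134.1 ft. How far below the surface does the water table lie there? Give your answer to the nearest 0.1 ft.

5.7 ft

Two edge vectors: TP7→TP8 = (-300, 649, 342.3), TP7→TP9 = (272, 1302, 819.9).
Normal n = (TP7→TP8) × (TP7→TP9) = (86440.5, 339075.6, -567128).
So ∂z/∂x = −n_x/n_z = 0.152418 and ∂z/∂y = −n_y/n_z = 0.597882.
Intercept c from TP7: 1098 − 102.27 − 4.19 = 991.54.
At (219, 173): z_contact = 33.38 + 103.43 + 991.54 = 1128.36 ft.
Depth below ground = 1134.1 − 1128.36 = 5.7 ft.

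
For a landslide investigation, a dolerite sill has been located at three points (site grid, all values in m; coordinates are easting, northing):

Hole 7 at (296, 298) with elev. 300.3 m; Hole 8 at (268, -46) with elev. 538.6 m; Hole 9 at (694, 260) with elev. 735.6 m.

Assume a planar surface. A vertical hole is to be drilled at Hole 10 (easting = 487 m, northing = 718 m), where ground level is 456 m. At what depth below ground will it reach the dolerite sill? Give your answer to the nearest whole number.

287 m

Let the plane be z = a·easting + b·northing + c.
Hole 8−Hole 7: −28a − 344b = 238.3;  Hole 9−Hole 7: 398a − 38b = 435.3.
Solving gives a = 1.01965, b = −0.77573.
Then c = 300.3 − a·296 − b·298 = 229.65.
At (487, 718): z_contact = 496.6 − 557.0 + 229.65 = 169.2 m.
Depth below ground = 456 − 169.2 = 287 m.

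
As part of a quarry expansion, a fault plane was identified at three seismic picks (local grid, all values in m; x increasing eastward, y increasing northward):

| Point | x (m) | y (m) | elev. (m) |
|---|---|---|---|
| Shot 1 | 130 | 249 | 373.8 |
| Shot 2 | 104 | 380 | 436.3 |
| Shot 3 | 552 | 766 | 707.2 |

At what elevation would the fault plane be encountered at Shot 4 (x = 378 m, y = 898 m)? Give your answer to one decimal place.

745.7 m

Two edge vectors: Shot 1→Shot 2 = (-26, 131, 62.5), Shot 1→Shot 3 = (422, 517, 333.4).
Normal n = (Shot 1→Shot 2) × (Shot 1→Shot 3) = (11362.9, 35043.4, -68724).
So ∂z/∂x = −n_x/n_z = 0.16534 and ∂z/∂y = −n_y/n_z = 0.50992.
Intercept c from Shot 1: 373.8 − 21.49 − 126.97 = 225.34.
At (378, 898): z = 62.5 + 457.9 + 225.34 = 745.7 m.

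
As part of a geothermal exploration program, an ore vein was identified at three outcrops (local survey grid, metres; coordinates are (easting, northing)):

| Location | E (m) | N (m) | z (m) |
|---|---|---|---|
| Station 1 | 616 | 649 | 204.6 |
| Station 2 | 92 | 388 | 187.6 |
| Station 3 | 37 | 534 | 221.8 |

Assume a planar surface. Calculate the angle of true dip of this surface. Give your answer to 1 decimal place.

Two edge vectors: Station 1→Station 2 = (-524, -261, -17), Station 1→Station 3 = (-579, -115, 17.2).
Normal n = (Station 1→Station 2) × (Station 1→Station 3) = (-6444.2, 18855.8, -90859).
So ∂z/∂E = −n_x/n_z = −0.07093 and ∂z/∂N = −n_y/n_z = 0.20753.
Gradient magnitude |∇z| = √(a² + b²) = √(0.00503 + 0.04307) = 0.21931.
True dip = arctan(0.21931) = 12.4°, dipping toward SSE (azimuth ≈ 161°).

12.4°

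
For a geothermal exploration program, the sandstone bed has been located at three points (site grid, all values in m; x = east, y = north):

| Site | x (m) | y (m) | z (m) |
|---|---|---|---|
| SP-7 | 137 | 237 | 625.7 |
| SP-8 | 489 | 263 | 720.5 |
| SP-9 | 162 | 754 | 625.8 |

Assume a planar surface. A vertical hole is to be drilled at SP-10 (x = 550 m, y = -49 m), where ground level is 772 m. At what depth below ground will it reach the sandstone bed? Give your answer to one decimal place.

31.0 m

Two edge vectors: SP-7→SP-8 = (352, 26, 94.8), SP-7→SP-9 = (25, 517, 0.1).
Normal n = (SP-7→SP-8) × (SP-7→SP-9) = (-49009, 2334.8, 181334).
So ∂z/∂x = −n_x/n_z = 0.27027 and ∂z/∂y = −n_y/n_z = −0.01288.
Intercept c from SP-7: 625.7 − 37.03 + 3.05 = 591.72.
At (550, -49): z_contact = 148.65 + 0.63 + 591.72 = 741.00 m.
Depth below ground = 772 − 741.00 = 31.0 m.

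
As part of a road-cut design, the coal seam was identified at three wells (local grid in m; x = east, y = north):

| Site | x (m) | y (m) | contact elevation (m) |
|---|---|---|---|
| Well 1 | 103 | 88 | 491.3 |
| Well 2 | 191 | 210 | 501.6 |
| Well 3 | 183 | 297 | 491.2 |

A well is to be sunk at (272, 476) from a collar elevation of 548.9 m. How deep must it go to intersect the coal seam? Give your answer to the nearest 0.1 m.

Let the plane be z = a·x + b·y + c.
Well 2−Well 1: 88a + 122b = 10.3;  Well 3−Well 1: 80a + 209b = −0.1.
Solving gives a = 0.25080, b = −0.09648.
Then c = 491.3 − a·103 − b·88 = 473.96.
At (272, 476): z_contact = 68.22 − 45.92 + 473.96 = 496.25 m.
Depth below ground = 548.9 − 496.25 = 52.6 m.

52.6 m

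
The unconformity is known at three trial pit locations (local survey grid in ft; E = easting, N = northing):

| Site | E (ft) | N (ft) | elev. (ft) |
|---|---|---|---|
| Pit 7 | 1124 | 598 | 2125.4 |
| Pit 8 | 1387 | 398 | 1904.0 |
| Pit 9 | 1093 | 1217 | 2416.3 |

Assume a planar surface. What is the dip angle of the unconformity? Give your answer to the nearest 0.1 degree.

Two edge vectors: Pit 7→Pit 8 = (263, -200, -221.4), Pit 7→Pit 9 = (-31, 619, 290.9).
Normal n = (Pit 7→Pit 8) × (Pit 7→Pit 9) = (78866.6, -69643.3, 156597).
So ∂z/∂E = −n_x/n_z = −0.50363 and ∂z/∂N = −n_y/n_z = 0.44473.
Gradient magnitude |∇z| = √(a² + b²) = √(0.25364 + 0.19778) = 0.67188.
True dip = arctan(0.67188) = 33.9°, dipping toward SE (azimuth ≈ 131°).

33.9°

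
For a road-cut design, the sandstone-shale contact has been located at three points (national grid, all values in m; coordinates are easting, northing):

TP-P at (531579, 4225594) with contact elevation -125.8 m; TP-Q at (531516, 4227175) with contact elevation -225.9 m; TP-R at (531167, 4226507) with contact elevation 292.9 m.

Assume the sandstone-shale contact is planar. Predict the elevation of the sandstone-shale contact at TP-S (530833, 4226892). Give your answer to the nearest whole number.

Two edge vectors: TP-P→TP-Q = (-63, 1581, -100.1), TP-P→TP-R = (-412, 913, 418.7).
Normal n = (TP-P→TP-Q) × (TP-P→TP-R) = (753356, 67619.3, 593853).
So ∂z/∂easting = −n_x/n_z = −1.26859004 and ∂z/∂northing = −n_y/n_z = −0.11386538.
Intercept c from TP-P: -125.8 + 674355.82 + 481148.88 = 1155378.91.
At (530833, 4226892): z = −673409.5 − 481296.7 + 1155378.91 = 672.8 m.

673 m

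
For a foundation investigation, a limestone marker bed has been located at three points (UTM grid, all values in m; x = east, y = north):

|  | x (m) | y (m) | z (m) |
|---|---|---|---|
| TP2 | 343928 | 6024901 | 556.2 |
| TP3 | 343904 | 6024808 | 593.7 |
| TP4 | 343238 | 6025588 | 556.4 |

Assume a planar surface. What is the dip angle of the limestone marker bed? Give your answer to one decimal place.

Let the plane be z = a·x + b·y + c.
TP3−TP2: −24a − 93b = 37.5;  TP4−TP2: −690a + 687b = 0.2.
Solving gives a = −0.31963, b = −0.32074.
Gradient magnitude |∇z| = √(a² + b²) = √(0.10217 + 0.10287) = 0.45281.
True dip = arctan(0.45281) = 24.4°, dipping toward NE (azimuth ≈ 045°).

24.4°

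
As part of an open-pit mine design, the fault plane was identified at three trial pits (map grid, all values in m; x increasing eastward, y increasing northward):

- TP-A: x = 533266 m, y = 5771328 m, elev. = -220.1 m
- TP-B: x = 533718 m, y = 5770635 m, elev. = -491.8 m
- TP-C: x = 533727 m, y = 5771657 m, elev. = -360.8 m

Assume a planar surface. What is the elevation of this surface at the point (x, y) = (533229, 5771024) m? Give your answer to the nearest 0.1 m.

-245.4 m

Let the plane be z = a·x + b·y + c.
TP-B−TP-A: 452a − 693b = −271.7;  TP-C−TP-A: 461a + 329b = −140.7.
Solving gives a = −0.399192620, b = 0.131695434.
Then c = -220.1 − a·533266 − b·5771328 = −547401.79.
At (533229, 5771024): z = −212861.1 + 760017.5 − 547401.79 = -245.4 m.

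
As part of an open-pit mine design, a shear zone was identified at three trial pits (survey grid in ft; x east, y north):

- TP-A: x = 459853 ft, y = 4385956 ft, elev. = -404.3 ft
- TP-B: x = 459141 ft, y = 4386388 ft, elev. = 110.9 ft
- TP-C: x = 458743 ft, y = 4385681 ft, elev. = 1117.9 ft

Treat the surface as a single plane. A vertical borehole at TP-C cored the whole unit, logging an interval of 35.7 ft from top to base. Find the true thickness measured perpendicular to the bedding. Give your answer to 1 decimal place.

20.7 ft

Let the plane be z = a·x + b·y + c.
TP-B−TP-A: −712a + 432b = 515.2;  TP-C−TP-A: −1110a − 275b = 1522.2.
Solving gives a = −1.18354, b = −0.75806.
|∇z| = √(a²+b²) = 1.40550, so dip δ = arctan(1.40550) = 54.57°.
True thickness = vertical thickness × cos δ = 35.7 × cos 54.57° = 20.7 ft.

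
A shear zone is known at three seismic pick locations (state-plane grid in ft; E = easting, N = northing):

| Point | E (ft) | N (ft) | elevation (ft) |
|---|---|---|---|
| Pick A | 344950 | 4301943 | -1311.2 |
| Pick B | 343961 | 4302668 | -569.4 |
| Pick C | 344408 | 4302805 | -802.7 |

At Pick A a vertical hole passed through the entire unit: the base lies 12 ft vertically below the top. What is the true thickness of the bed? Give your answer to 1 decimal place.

10.2 ft

Two edge vectors: Pick A→Pick B = (-989, 725, 741.8), Pick A→Pick C = (-542, 862, 508.5).
Normal n = (Pick A→Pick B) × (Pick A→Pick C) = (-270769.1, 100850.9, -459568).
So ∂z/∂E = −n_x/n_z = −0.58918 and ∂z/∂N = −n_y/n_z = 0.21945.
|∇z| = √(a²+b²) = 0.62872, so dip δ = arctan(0.62872) = 32.16°.
True thickness = vertical thickness × cos δ = 12 × cos 32.16° = 10.2 ft.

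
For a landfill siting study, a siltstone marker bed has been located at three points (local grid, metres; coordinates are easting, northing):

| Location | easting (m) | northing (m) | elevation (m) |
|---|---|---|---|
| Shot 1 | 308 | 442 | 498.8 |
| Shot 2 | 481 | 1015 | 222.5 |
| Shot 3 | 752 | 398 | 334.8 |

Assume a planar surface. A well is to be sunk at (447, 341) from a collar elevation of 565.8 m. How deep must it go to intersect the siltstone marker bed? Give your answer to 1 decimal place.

Two edge vectors: Shot 1→Shot 2 = (173, 573, -276.3), Shot 1→Shot 3 = (444, -44, -164).
Normal n = (Shot 1→Shot 2) × (Shot 1→Shot 3) = (-106129.2, -94305.2, -262024).
So ∂z/∂easting = −n_x/n_z = −0.405036 and ∂z/∂northing = −n_y/n_z = −0.359911.
Intercept c from Shot 1: 498.8 + 124.75 + 159.08 = 782.63.
At (447, 341): z_contact = −181.05 − 122.73 + 782.63 = 478.85 m.
Depth below ground = 565.8 − 478.85 = 86.9 m.

86.9 m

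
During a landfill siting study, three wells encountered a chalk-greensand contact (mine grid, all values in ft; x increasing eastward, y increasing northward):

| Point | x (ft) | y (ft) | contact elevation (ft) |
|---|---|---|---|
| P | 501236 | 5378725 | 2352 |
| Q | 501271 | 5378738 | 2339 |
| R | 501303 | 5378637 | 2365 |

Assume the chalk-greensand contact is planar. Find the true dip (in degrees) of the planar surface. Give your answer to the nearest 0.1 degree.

Two edge vectors: P→Q = (35, 13, -13), P→R = (67, -88, 13).
Normal n = (P→Q) × (P→R) = (-975, -1326, -3951).
So ∂z/∂x = −n_x/n_z = −0.24677 and ∂z/∂y = −n_y/n_z = −0.33561.
Gradient magnitude |∇z| = √(a² + b²) = √(0.06090 + 0.11263) = 0.41657.
True dip = arctan(0.41657) = 22.6°, dipping toward NE (azimuth ≈ 036°).

22.6°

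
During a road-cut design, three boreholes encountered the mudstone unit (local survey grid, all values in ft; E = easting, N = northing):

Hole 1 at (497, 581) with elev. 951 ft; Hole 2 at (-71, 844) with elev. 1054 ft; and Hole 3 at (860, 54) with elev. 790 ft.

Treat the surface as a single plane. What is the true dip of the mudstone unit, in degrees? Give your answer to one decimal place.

Let the plane be z = a·E + b·N + c.
Hole 2−Hole 1: −568a + 263b = 103;  Hole 3−Hole 1: 363a − 527b = −161.
Solving gives a = −0.05856, b = 0.26517.
Gradient magnitude |∇z| = √(a² + b²) = √(0.00343 + 0.07031) = 0.27156.
True dip = arctan(0.27156) = 15.2°, dipping toward SSE (azimuth ≈ 168°).

15.2°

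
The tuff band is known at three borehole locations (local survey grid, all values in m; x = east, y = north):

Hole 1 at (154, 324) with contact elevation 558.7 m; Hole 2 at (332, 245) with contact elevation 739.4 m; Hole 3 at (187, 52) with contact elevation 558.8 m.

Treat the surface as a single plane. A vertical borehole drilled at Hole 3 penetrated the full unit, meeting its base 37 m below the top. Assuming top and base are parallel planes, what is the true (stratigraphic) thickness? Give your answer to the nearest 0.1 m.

25.1 m

Let the plane be z = a·x + b·y + c.
Hole 2−Hole 1: 178a − 79b = 180.7;  Hole 3−Hole 1: 33a − 272b = 0.1.
Solving gives a = 1.07277, b = 0.12978.
|∇z| = √(a²+b²) = 1.08059, so dip δ = arctan(1.08059) = 47.22°.
True thickness = vertical thickness × cos δ = 37 × cos 47.22° = 25.1 m.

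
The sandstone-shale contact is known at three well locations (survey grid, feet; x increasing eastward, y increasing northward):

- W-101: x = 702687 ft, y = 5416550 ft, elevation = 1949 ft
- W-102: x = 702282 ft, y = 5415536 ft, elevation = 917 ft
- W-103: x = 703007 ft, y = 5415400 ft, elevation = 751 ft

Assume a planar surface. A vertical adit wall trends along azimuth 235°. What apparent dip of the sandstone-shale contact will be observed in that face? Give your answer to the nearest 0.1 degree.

29.4°

Let the plane be z = a·x + b·y + c.
W-102−W-101: −405a − 1014b = −1032;  W-103−W-101: 320a − 1150b = −1198.
Solving gives a = −0.03540, b = 1.03189.
Unit vector along 235° is (sin 235°, cos 235°) = (-0.8192, -0.5736).
Slope in that direction = a·(-0.8192) + b·(-0.5736) = −0.56287.
Apparent dip = arctan|0.56287| = 29.4° (true dip is 45.9°, so apparent ≤ true as expected).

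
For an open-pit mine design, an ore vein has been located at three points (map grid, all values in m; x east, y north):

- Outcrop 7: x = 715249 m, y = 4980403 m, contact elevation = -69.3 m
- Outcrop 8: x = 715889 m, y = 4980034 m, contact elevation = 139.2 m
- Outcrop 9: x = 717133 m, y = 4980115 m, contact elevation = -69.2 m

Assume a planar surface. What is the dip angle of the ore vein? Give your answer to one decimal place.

Two edge vectors: Outcrop 7→Outcrop 8 = (640, -369, 208.5), Outcrop 7→Outcrop 9 = (1884, -288, 0.1).
Normal n = (Outcrop 7→Outcrop 8) × (Outcrop 7→Outcrop 9) = (60011.1, 392750, 510876).
So ∂z/∂x = −n_x/n_z = −0.11747 and ∂z/∂y = −n_y/n_z = −0.76878.
Gradient magnitude |∇z| = √(a² + b²) = √(0.01380 + 0.59102) = 0.77770.
True dip = arctan(0.77770) = 37.9°, dipping toward N (azimuth ≈ 009°).

37.9°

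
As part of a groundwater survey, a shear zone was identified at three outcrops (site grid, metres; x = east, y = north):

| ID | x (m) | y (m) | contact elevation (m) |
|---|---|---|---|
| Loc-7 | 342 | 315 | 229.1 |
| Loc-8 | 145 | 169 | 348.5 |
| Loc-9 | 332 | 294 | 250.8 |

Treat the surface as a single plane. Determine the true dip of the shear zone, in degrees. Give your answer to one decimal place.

49.6°

Let the plane be z = a·x + b·y + c.
Loc-8−Loc-7: −197a − 146b = 119.4;  Loc-9−Loc-7: −10a − 21b = 21.7.
Solving gives a = 0.24684, b = −1.15088.
Gradient magnitude |∇z| = √(a² + b²) = √(0.06093 + 1.32452) = 1.17705.
True dip = arctan(1.17705) = 49.6°, dipping toward NNW (azimuth ≈ 348°).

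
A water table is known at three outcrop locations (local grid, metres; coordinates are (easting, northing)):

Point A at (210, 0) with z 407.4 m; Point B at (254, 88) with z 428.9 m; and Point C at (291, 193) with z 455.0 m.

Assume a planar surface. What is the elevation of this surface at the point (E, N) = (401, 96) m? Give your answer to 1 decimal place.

426.7 m

Two edge vectors: Point A→Point B = (44, 88, 21.5), Point A→Point C = (81, 193, 47.6).
Normal n = (Point A→Point B) × (Point A→Point C) = (39.3, -352.9, 1364).
So ∂z/∂E = −n_x/n_z = −0.02881 and ∂z/∂N = −n_y/n_z = 0.25872.
Intercept c from Point A: 407.4 + 6.05 + 0.00 = 413.45.
At (401, 96): z = −11.6 + 24.8 + 413.45 = 426.7 m.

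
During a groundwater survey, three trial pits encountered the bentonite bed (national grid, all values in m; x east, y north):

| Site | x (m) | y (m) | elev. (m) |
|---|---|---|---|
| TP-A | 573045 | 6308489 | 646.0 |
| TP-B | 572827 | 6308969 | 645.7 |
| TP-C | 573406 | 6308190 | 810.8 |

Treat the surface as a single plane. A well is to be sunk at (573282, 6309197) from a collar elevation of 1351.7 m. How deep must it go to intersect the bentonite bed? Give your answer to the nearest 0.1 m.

297.9 m

Let the plane be z = a·x + b·y + c.
TP-B−TP-A: −218a + 480b = −0.3;  TP-C−TP-A: 361a − 299b = 164.8.
Solving gives a = 0.730950619, b = 0.331348406.
Then c = 646 − a·573045 − b·6308489 = −2508529.37.
At (573282, 6309197): z_contact = 419040.83 + 2090542.37 − 2508529.37 = 1053.83 m.
Depth below ground = 1351.7 − 1053.83 = 297.9 m.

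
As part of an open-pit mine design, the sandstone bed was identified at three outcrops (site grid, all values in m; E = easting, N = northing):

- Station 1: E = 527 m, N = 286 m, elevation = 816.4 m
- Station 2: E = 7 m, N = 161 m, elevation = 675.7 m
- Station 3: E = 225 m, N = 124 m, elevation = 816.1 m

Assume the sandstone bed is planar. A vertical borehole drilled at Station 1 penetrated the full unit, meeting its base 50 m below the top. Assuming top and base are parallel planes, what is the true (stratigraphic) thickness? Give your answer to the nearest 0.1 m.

Let the plane be z = a·E + b·N + c.
Station 2−Station 1: −520a − 125b = −140.7;  Station 3−Station 1: −302a − 162b = −0.3.
Solving gives a = 0.48948, b = −0.91063.
|∇z| = √(a²+b²) = 1.03385, so dip δ = arctan(1.03385) = 45.95°.
True thickness = vertical thickness × cos δ = 50 × cos 45.95° = 34.8 m.

34.8 m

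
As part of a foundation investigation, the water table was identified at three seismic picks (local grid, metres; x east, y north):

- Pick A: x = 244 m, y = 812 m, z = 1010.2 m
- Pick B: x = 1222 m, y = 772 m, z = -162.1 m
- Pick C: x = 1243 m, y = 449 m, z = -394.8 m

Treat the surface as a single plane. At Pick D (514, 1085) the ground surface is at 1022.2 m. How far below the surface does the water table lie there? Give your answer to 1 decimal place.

Let the plane be z = a·x + b·y + c.
Pick B−Pick A: 978a − 40b = −1172.3;  Pick C−Pick A: 999a − 363b = −1405.
Solving gives a = −1.172323, b = 0.644214.
Then c = 1010.2 − a·244 − b·812 = 773.14.
At (514, 1085): z_contact = −602.57 + 698.97 + 773.14 = 869.54 m.
Depth below ground = 1022.2 − 869.54 = 152.7 m.

152.7 m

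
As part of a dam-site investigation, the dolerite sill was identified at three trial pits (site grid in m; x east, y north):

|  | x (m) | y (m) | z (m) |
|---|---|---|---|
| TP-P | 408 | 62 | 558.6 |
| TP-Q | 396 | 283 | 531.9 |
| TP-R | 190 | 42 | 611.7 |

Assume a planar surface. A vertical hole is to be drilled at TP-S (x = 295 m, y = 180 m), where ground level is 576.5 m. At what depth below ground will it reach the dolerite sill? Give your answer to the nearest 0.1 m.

Two edge vectors: TP-P→TP-Q = (-12, 221, -26.7), TP-P→TP-R = (-218, -20, 53.1).
Normal n = (TP-P→TP-Q) × (TP-P→TP-R) = (11201.1, 6457.8, 48418).
So ∂z/∂x = −n_x/n_z = −0.23134 and ∂z/∂y = −n_y/n_z = −0.13338.
Intercept c from TP-P: 558.6 + 94.39 + 8.27 = 661.26.
At (295, 180): z_contact = −68.25 − 24.01 + 661.26 = 569.00 m.
Depth below ground = 576.5 − 569.00 = 7.5 m.

7.5 m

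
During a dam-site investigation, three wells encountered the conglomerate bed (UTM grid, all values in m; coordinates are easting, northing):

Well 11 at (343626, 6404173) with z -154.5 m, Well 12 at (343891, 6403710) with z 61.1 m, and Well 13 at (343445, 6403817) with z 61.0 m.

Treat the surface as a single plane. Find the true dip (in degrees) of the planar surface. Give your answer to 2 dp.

Let the plane be z = a·easting + b·northing + c.
Well 12−Well 11: 265a − 463b = 215.6;  Well 13−Well 11: −181a − 356b = 215.5.
Solving gives a = −0.12924, b = −0.53963.
Gradient magnitude |∇z| = √(a² + b²) = √(0.01670 + 0.29120) = 0.55489.
True dip = arctan(0.55489) = 29.03°, dipping toward NNE (azimuth ≈ 013°).

29.03°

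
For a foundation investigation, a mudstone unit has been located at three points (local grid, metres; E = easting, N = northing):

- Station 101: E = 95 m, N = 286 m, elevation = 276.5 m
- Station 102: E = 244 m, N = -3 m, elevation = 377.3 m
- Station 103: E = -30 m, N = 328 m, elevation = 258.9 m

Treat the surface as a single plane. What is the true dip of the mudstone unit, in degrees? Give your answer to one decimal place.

18.5°

Two edge vectors: Station 101→Station 102 = (149, -289, 100.8), Station 101→Station 103 = (-125, 42, -17.6).
Normal n = (Station 101→Station 102) × (Station 101→Station 103) = (852.8, -9977.6, -29867).
So ∂z/∂E = −n_x/n_z = 0.02855 and ∂z/∂N = −n_y/n_z = −0.33407.
Gradient magnitude |∇z| = √(a² + b²) = √(0.00082 + 0.11160) = 0.33529.
True dip = arctan(0.33529) = 18.5°, dipping toward N (azimuth ≈ 355°).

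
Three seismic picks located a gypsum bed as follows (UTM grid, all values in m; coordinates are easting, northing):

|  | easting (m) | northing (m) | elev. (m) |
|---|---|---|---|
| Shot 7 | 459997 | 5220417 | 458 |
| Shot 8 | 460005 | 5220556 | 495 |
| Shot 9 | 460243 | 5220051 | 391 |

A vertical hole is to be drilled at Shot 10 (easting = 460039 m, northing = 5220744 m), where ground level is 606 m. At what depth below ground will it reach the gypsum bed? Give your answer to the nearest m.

58 m

Two edge vectors: Shot 7→Shot 8 = (8, 139, 37), Shot 7→Shot 9 = (246, -366, -67).
Normal n = (Shot 7→Shot 8) × (Shot 7→Shot 9) = (4229, 9638, -37122).
So ∂z/∂easting = −n_x/n_z = 0.11392166 and ∂z/∂northing = −n_y/n_z = 0.25963041.
Intercept c from Shot 7: 458 − 52403.62 − 1355378.99 = −1407324.62.
At (460039, 5220744): z_contact = 52408.4 + 1355463.9 − 1407324.62 = 547.7 m.
Depth below ground = 606 − 547.7 = 58 m.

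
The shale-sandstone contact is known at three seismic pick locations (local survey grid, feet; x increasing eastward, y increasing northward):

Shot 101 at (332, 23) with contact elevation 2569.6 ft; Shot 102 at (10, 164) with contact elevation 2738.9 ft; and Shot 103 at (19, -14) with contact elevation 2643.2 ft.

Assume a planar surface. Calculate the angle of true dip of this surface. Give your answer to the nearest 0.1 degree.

Two edge vectors: Shot 101→Shot 102 = (-322, 141, 169.3), Shot 101→Shot 103 = (-313, -37, 73.6).
Normal n = (Shot 101→Shot 102) × (Shot 101→Shot 103) = (16641.7, -29291.7, 56047).
So ∂z/∂x = −n_x/n_z = −0.29692 and ∂z/∂y = −n_y/n_z = 0.52263.
Gradient magnitude |∇z| = √(a² + b²) = √(0.08816 + 0.27314) = 0.60109.
True dip = arctan(0.60109) = 31.0°, dipping toward SSE (azimuth ≈ 150°).

31.0°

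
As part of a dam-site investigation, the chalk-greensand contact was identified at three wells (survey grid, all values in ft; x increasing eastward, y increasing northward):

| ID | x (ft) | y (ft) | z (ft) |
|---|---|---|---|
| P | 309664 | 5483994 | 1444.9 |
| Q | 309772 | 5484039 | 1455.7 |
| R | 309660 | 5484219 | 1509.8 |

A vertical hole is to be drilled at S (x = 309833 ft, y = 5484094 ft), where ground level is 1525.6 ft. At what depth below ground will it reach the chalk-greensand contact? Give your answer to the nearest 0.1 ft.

Let the plane be z = a·x + b·y + c.
Q−P: 108a + 45b = 10.8;  R−P: −4a + 225b = 64.9.
Solving gives a = −0.020036765, b = 0.288088235.
Then c = 1444.9 − a·309664 − b·5483994 = −1572224.59.
At (309833, 5484094): z_contact = −6208.05 + 1579902.96 − 1572224.59 = 1470.32 ft.
Depth below ground = 1525.6 − 1470.32 = 55.3 ft.

55.3 ft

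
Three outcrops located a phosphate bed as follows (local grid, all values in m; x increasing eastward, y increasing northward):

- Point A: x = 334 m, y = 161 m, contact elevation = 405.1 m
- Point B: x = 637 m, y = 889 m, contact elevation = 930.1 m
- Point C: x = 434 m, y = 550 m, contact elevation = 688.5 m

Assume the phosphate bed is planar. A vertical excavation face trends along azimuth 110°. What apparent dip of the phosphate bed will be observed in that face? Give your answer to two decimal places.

16.53°

Two edge vectors: Point A→Point B = (303, 728, 525), Point A→Point C = (100, 389, 283.4).
Normal n = (Point A→Point B) × (Point A→Point C) = (2090.2, -33370.2, 45067).
So ∂z/∂x = −n_x/n_z = −0.04638 and ∂z/∂y = −n_y/n_z = 0.74046.
Unit vector along 110° is (sin 110°, cos 110°) = (0.9397, -0.3420).
Slope in that direction = a·(0.9397) + b·(-0.3420) = −0.29683.
Apparent dip = arctan|0.29683| = 16.53° (true dip is 36.6°, so apparent ≤ true as expected).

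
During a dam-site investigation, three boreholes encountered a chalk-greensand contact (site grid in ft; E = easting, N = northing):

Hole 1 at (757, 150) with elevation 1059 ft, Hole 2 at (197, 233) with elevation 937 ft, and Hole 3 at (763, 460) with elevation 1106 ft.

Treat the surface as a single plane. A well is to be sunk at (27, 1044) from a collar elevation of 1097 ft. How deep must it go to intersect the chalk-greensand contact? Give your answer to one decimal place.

Two edge vectors: Hole 1→Hole 2 = (-560, 83, -122), Hole 1→Hole 3 = (6, 310, 47).
Normal n = (Hole 1→Hole 2) × (Hole 1→Hole 3) = (41721, 25588, -174098).
So ∂z/∂E = −n_x/n_z = 0.239641 and ∂z/∂N = −n_y/n_z = 0.146975.
Intercept c from Hole 1: 1059 − 181.41 − 22.05 = 855.55.
At (27, 1044): z_contact = 6.47 + 153.44 + 855.55 = 1015.46 ft.
Depth below ground = 1097 − 1015.46 = 81.5 ft.

81.5 ft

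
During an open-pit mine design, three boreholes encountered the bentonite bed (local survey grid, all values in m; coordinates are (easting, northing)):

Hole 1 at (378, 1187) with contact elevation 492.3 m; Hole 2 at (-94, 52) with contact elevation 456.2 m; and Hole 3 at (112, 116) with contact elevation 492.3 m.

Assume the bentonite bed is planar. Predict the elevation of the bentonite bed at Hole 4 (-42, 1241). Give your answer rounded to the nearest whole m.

410 m

Two edge vectors: Hole 1→Hole 2 = (-472, -1135, -36.1), Hole 1→Hole 3 = (-266, -1071, 0).
Normal n = (Hole 1→Hole 2) × (Hole 1→Hole 3) = (-38663.1, 9602.6, 203602).
So ∂z/∂E = −n_x/n_z = 0.18990 and ∂z/∂N = −n_y/n_z = −0.04716.
Intercept c from Hole 1: 492.3 − 71.78 + 55.98 = 476.50.
At (-42, 1241): z = −8.0 − 58.5 + 476.50 = 410.0 m.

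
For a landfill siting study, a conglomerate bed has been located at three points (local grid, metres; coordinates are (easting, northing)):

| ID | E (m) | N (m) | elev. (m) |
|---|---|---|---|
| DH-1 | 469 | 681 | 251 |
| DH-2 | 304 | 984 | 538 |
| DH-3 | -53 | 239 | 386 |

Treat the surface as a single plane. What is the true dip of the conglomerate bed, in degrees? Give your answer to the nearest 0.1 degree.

42.4°

Let the plane be z = a·E + b·N + c.
DH-2−DH-1: −165a + 303b = 287;  DH-3−DH-1: −522a − 442b = 135.
Solving gives a = −0.72593, b = 0.55189.
Gradient magnitude |∇z| = √(a² + b²) = √(0.52697 + 0.30458) = 0.91189.
True dip = arctan(0.91189) = 42.4°, dipping toward SE (azimuth ≈ 127°).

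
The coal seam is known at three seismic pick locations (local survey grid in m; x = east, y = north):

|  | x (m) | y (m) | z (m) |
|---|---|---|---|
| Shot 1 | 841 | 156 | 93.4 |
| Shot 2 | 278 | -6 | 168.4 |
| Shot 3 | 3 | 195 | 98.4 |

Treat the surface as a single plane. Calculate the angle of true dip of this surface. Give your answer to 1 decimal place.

Let the plane be z = a·x + b·y + c.
Shot 2−Shot 1: −563a − 162b = 75;  Shot 3−Shot 1: −838a + 39b = 5.
Solving gives a = −0.02368, b = −0.38066.
Gradient magnitude |∇z| = √(a² + b²) = √(0.00056 + 0.14490) = 0.38140.
True dip = arctan(0.38140) = 20.9°, dipping toward N (azimuth ≈ 004°).

20.9°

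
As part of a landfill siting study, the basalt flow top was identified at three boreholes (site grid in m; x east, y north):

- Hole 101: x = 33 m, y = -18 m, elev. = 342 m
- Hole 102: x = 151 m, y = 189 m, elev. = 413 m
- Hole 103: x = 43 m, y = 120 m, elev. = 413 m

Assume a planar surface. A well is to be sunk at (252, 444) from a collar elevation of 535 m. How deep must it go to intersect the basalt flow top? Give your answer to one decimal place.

Two edge vectors: Hole 101→Hole 102 = (118, 207, 71), Hole 101→Hole 103 = (10, 138, 71).
Normal n = (Hole 101→Hole 102) × (Hole 101→Hole 103) = (4899, -7668, 14214).
So ∂z/∂x = −n_x/n_z = −0.34466 and ∂z/∂y = −n_y/n_z = 0.53947.
Intercept c from Hole 101: 342 + 11.37 + 9.71 = 363.08.
At (252, 444): z_contact = −86.85 + 239.52 + 363.08 = 515.75 m.
Depth below ground = 535 − 515.75 = 19.2 m.

19.2 m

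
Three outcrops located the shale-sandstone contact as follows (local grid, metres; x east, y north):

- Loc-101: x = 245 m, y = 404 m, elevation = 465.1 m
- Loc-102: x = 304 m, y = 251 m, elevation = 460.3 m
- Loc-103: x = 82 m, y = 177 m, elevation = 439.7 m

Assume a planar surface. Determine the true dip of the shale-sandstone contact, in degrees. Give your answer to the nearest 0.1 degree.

5.4°

Two edge vectors: Loc-101→Loc-102 = (59, -153, -4.8), Loc-101→Loc-103 = (-163, -227, -25.4).
Normal n = (Loc-101→Loc-102) × (Loc-101→Loc-103) = (2796.6, 2281, -38332).
So ∂z/∂x = −n_x/n_z = 0.07296 and ∂z/∂y = −n_y/n_z = 0.05951.
Gradient magnitude |∇z| = √(a² + b²) = √(0.00532 + 0.00354) = 0.09415.
True dip = arctan(0.09415) = 5.4°, dipping toward SW (azimuth ≈ 231°).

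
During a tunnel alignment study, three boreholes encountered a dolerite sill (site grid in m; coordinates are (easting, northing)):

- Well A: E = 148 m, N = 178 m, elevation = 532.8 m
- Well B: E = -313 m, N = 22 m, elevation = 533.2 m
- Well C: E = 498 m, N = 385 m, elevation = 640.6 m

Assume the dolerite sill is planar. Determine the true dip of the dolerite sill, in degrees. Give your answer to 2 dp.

Two edge vectors: Well A→Well B = (-461, -156, 0.4), Well A→Well C = (350, 207, 107.8).
Normal n = (Well A→Well B) × (Well A→Well C) = (-16899.6, 49835.8, -40827).
So ∂z/∂E = −n_x/n_z = −0.41393 and ∂z/∂N = −n_y/n_z = 1.22066.
Gradient magnitude |∇z| = √(a² + b²) = √(0.17134 + 1.49001) = 1.28893.
True dip = arctan(1.28893) = 52.19°, dipping toward SSE (azimuth ≈ 161°).

52.19°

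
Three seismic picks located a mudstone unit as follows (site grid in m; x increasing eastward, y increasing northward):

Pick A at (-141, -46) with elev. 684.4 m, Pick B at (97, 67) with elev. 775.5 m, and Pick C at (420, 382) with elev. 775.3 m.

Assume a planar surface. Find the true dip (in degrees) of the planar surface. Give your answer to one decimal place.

46.9°

Two edge vectors: Pick A→Pick B = (238, 113, 91.1), Pick A→Pick C = (561, 428, 90.9).
Normal n = (Pick A→Pick B) × (Pick A→Pick C) = (-28719.1, 29472.9, 38471).
So ∂z/∂x = −n_x/n_z = 0.74651 and ∂z/∂y = −n_y/n_z = −0.76611.
Gradient magnitude |∇z| = √(a² + b²) = √(0.55728 + 0.58692) = 1.06967.
True dip = arctan(1.06967) = 46.9°, dipping toward NW (azimuth ≈ 316°).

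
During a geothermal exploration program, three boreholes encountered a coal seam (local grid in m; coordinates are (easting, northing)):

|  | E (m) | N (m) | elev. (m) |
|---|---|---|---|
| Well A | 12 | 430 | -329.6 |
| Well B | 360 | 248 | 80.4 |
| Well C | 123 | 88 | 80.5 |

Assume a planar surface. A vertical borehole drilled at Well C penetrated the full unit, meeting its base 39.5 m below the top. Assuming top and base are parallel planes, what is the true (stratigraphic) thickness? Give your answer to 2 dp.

25.45 m

Let the plane be z = a·E + b·N + c.
Well B−Well A: 348a − 182b = 410;  Well C−Well A: 111a − 342b = 410.1.
Solving gives a = 0.66369, b = −0.98371.
|∇z| = √(a²+b²) = 1.18667, so dip δ = arctan(1.18667) = 49.88°.
True thickness = vertical thickness × cos δ = 39.5 × cos 49.88° = 25.45 m.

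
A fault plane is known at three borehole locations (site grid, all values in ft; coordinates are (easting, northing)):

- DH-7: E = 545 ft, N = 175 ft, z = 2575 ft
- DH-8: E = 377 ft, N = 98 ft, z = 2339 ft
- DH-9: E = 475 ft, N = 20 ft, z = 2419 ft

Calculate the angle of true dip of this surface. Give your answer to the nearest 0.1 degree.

52.0°

Two edge vectors: DH-7→DH-8 = (-168, -77, -236), DH-7→DH-9 = (-70, -155, -156).
Normal n = (DH-7→DH-8) × (DH-7→DH-9) = (-24568, -9688, 20650).
So ∂z/∂E = −n_x/n_z = 1.18973 and ∂z/∂N = −n_y/n_z = 0.46915.
Gradient magnitude |∇z| = √(a² + b²) = √(1.41547 + 0.22010) = 1.27889.
True dip = arctan(1.27889) = 52.0°, dipping toward WSW (azimuth ≈ 248°).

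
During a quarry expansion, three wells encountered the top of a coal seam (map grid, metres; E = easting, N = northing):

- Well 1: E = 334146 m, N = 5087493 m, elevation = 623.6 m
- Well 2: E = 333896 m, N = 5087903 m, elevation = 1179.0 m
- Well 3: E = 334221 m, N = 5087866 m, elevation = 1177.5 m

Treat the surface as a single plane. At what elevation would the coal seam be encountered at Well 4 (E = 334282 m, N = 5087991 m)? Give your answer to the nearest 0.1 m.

1368.9 m

Two edge vectors: Well 1→Well 2 = (-250, 410, 555.4), Well 1→Well 3 = (75, 373, 553.9).
Normal n = (Well 1→Well 2) × (Well 1→Well 3) = (19934.8, 180130, -124000).
So ∂z/∂E = −n_x/n_z = 0.160764516 and ∂z/∂N = −n_y/n_z = 1.452661290.
Intercept c from Well 1: 623.6 − 53718.82 − 7390404.15 = −7443499.37.
At (334282, 5087991): z = 53740.7 + 7391127.6 − 7443499.37 = 1368.9 m.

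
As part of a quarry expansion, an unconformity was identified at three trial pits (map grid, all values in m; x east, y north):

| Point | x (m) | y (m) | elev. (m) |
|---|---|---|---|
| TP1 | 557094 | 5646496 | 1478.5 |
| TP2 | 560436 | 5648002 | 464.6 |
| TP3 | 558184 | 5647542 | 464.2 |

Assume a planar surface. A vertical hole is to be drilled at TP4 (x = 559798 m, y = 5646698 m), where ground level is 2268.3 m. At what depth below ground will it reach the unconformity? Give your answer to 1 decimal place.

Two edge vectors: TP1→TP2 = (3342, 1506, -1013.9), TP1→TP3 = (1090, 1046, -1014.3).
Normal n = (TP1→TP2) × (TP1→TP3) = (-466996.4, 2284639.6, 1854192).
So ∂z/∂x = −n_x/n_z = 0.251859786 and ∂z/∂y = −n_y/n_z = −1.232148343.
Intercept c from TP1: 1478.5 − 140309.58 + 6957320.69 = 6818489.61.
At (559798, 5646698): z_contact = 140990.60 − 6957569.58 + 6818489.61 = 1910.63 m.
Depth below ground = 2268.3 − 1910.63 = 357.7 m.

357.7 m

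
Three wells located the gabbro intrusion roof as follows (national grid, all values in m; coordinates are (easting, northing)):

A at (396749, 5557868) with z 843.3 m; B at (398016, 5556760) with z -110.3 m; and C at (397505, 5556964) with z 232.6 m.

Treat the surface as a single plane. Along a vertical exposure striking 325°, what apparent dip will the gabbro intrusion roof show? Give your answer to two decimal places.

25.93°

Let the plane be z = a·E + b·N + c.
B−A: 1267a − 1108b = −953.6;  C−A: 756a − 904b = −610.7.
Solving gives a = −0.60249, b = 0.17170.
Unit vector along 325° is (sin 325°, cos 325°) = (-0.5736, 0.8192).
Slope in that direction = a·(-0.5736) + b·(0.8192) = 0.48622.
Apparent dip = arctan|0.48622| = 25.93° (true dip is 32.1°, so apparent ≤ true as expected).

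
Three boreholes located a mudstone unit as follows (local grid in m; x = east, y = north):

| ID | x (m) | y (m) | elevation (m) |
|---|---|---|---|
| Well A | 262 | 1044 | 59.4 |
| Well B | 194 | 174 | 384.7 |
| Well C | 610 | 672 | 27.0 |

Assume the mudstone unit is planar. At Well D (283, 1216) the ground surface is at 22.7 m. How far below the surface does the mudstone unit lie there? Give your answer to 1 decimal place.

Two edge vectors: Well A→Well B = (-68, -870, 325.3), Well A→Well C = (348, -372, -32.4).
Normal n = (Well A→Well B) × (Well A→Well C) = (149199.6, 111001.2, 328056).
So ∂z/∂x = −n_x/n_z = −0.454799 and ∂z/∂y = −n_y/n_z = −0.338361.
Intercept c from Well A: 59.4 + 119.16 + 353.25 = 531.81.
At (283, 1216): z_contact = −128.71 − 411.45 + 531.81 = -8.35 m.
Depth below ground = 22.7 − (-8.35) = 31.0 m.

31.0 m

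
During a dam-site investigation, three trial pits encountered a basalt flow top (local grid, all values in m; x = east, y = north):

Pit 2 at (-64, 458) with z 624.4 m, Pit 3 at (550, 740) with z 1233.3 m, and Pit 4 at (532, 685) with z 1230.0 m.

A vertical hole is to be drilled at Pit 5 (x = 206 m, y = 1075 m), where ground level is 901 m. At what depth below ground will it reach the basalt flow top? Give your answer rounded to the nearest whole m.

162 m

Two edge vectors: Pit 2→Pit 3 = (614, 282, 608.9), Pit 2→Pit 4 = (596, 227, 605.6).
Normal n = (Pit 2→Pit 3) × (Pit 2→Pit 4) = (32558.9, -8934, -28694).
So ∂z/∂x = −n_x/n_z = 1.13469 and ∂z/∂y = −n_y/n_z = −0.31135.
Intercept c from Pit 2: 624.4 + 72.62 + 142.60 = 839.62.
At (206, 1075): z_contact = 233.7 − 334.7 + 839.62 = 738.7 m.
Depth below ground = 901 − 738.7 = 162 m.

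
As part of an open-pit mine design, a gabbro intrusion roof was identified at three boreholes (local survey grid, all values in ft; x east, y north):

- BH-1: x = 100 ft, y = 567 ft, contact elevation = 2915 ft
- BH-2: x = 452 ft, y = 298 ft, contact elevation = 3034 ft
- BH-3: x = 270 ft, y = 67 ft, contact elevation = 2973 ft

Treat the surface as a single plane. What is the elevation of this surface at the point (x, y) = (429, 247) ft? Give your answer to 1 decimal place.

Let the plane be z = a·x + b·y + c.
BH-2−BH-1: 352a − 269b = 119;  BH-3−BH-1: 170a − 500b = 58.
Solving gives a = 0.33698, b = −0.00143.
Then c = 2915 − a·100 − b·567 = 2882.11.
At (429, 247): z = 144.6 − 0.4 + 2882.11 = 3026.3 ft.

3026.3 ft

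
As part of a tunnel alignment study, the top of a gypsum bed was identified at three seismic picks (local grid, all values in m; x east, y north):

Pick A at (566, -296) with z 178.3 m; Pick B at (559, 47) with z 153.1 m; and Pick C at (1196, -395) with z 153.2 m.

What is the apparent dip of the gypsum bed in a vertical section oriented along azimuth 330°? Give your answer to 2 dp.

Two edge vectors: Pick A→Pick B = (-7, 343, -25.2), Pick A→Pick C = (630, -99, -25.1).
Normal n = (Pick A→Pick B) × (Pick A→Pick C) = (-11104.1, -16051.7, -215397).
So ∂z/∂x = −n_x/n_z = −0.05155 and ∂z/∂y = −n_y/n_z = −0.07452.
Unit vector along 330° is (sin 330°, cos 330°) = (-0.5000, 0.8660).
Slope in that direction = a·(-0.5000) + b·(0.8660) = −0.03876.
Apparent dip = arctan|0.03876| = 2.22° (true dip is 5.2°, so apparent ≤ true as expected).

2.22°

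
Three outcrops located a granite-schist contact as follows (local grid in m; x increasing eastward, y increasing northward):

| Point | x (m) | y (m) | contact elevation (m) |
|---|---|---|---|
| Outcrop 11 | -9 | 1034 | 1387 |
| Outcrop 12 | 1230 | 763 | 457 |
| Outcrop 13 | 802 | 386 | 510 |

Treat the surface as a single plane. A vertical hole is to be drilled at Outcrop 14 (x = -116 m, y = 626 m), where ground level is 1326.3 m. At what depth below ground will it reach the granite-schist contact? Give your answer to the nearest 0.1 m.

Let the plane be z = a·x + b·y + c.
Outcrop 12−Outcrop 11: 1239a − 271b = −930;  Outcrop 13−Outcrop 11: 811a − 648b = −877.
Solving gives a = −0.625928, b = 0.570019.
Then c = 1387 − a·-9 − b·1034 = 791.97.
At (-116, 626): z_contact = 72.61 + 356.83 + 791.97 = 1221.41 m.
Depth below ground = 1326.3 − 1221.41 = 104.9 m.

104.9 m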